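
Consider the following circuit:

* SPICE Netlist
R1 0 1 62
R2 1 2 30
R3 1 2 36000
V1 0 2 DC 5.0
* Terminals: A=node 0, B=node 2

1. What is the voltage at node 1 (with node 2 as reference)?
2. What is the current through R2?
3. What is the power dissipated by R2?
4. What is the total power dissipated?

Nodal analysis, taking node 2 as the 0 V reference.
Source V1 fixes V_0 = 5 V.
KCL at each unknown node (sum of currents leaving = 0; resistances in Ω):
  Node 1: (V_1 - 5)/62 + (V_1 - 0)/30 + (V_1 - 0)/36000 = 0
Collecting terms: 0.04949 × V_1 = 0.08065  =>  V_1 = 1.63 V
Part 1:
  Read off the nodal solution: V_1 = 1.63 V
Part 2:
  I_R2 = (V_1 - V_2)/R2 = (1.63 - 0)/30 = 0.05432 A
  Magnitude: I_R2 = 0.05432 A
Part 3:
  I_R2 = (V_1 - V_2)/R2 = (1.63 - 0)/30 = 0.05432 A
  P_R2 = I_R2² × R2 = (0.05432)² × 30 = 0.08851 W
Part 4:
  Power in each resistor, P = (ΔV)²/R:
    P_R1 = (5 - 1.63)²/62 = 0.1832 W
    P_R2 = (1.63 - 0)²/30 = 0.08851 W
    P_R3 = (1.63 - 0)²/36000 = 0.00007376 W
  P_total = P_R1 + P_R2 + P_R3 = 0.2718 W

Final answers:
1. V_1 = 1.63 V
2. I_R2 = 0.05432 A
3. P_R2 = 0.08851 W
4. P_total = 0.2718 W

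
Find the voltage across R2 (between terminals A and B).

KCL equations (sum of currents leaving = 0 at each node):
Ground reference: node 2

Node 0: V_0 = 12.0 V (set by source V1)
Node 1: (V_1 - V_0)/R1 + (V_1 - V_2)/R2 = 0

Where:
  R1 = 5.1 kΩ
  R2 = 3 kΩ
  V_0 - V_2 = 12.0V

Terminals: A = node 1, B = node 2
R1 and R2 are in series across V1 (node 0 → node 1 → node 2), and the output A–B is taken across R2, so this is a voltage divider.
Series current: I = V1/(R1 + R2) = 12/(5100 + 3000) = 12/8100 = 0.001481 A
V_R2 = I × R2 = V1 × R2/(R1 + R2) = 12 × 3000/8100 = 4.444 V

Final answer: 4.444 V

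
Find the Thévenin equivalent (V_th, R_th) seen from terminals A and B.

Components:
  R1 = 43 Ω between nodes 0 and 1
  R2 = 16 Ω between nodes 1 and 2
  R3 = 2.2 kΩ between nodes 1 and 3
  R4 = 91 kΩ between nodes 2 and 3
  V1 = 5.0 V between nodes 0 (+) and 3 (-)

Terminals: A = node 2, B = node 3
Step 1 — V_th is the open-circuit voltage V_A - V_B (nothing connected across the terminals).
Nodal analysis, taking node 3 as the 0 V reference.
Source V1 fixes V_0 = 5 V.
KCL at each unknown node (sum of currents leaving = 0; resistances in Ω):
  Node 1: (V_1 - 5)/43 + (V_1 - V_2)/16 + (V_1 - 0)/2200 = 0
  Node 2: (V_2 - V_1)/16 + (V_2 - 0)/91000 = 0
Collecting terms (coefficients in siemens):
  0.08621·V_1 - 0.0625·V_2 = 0.1163
  0.06251·V_2 - 0.0625·V_1 = 0
Determinant D = (0.08621)(0.06251) - (-0.0625)(-0.0625) = 0.001483
V_1 = [(0.1163)(0.06251) - (-0.0625)(0)]/D = 4.902 V
V_2 = [(0.08621)(0) - (0.1163)(-0.0625)]/D = 4.901 V
V_th = V_2 - V_3 = 4.901 - 0 = 4.901 V
Step 2 — R_th: zero the source — replace V1 by a short circuit (node 3 merges into node 0) — and find the resistance seen between A (node 2) and B (node 0).
Reduce the network between node 2 (A) and node 0 (B) by series/parallel combination:
  Rp1 = R1 ‖ R3 (parallel, both between nodes 0 and 1) = 1/(1/43 + 1/2200) = 42.18 Ω
  Rs1 = R2 + Rp1 (series, joined only at node 1) = 16 + 42.18 = 58.18 Ω
  Rp2 = R4 ‖ Rs1 (parallel, both between nodes 0 and 2) = 1/(1/91000 + 1/58.18) = 58.14 Ω
R_th = 58.14 Ω

Final answer: V_th = 4.901 V, R_th = 58.14 Ω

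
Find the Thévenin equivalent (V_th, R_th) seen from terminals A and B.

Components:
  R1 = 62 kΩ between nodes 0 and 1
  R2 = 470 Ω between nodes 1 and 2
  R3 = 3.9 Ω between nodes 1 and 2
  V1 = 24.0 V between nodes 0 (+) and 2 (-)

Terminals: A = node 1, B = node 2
Step 1 — V_th is the open-circuit voltage V_A - V_B (nothing connected across the terminals).
Nodal analysis, taking node 2 as the 0 V reference.
Source V1 fixes V_0 = 24 V.
KCL at each unknown node (sum of currents leaving = 0; resistances in Ω):
  Node 1: (V_1 - 24)/62000 + (V_1 - 0)/470 + (V_1 - 0)/3.9 = 0
Collecting terms: 0.2586 × V_1 = 0.0003871  =>  V_1 = 0.001497 V
V_th = V_1 - V_2 = 0.001497 - 0 = 0.001497 V
Step 2 — R_th: zero the source — replace V1 by a short circuit (node 2 merges into node 0) — and find the resistance seen between A (node 1) and B (node 0).
Reduce the network between node 1 (A) and node 0 (B) by series/parallel combination:
  Rp1 = R1 ‖ R2 ‖ R3 (parallel, all between nodes 0 and 1) = 1/(1/62000 + 1/470 + 1/3.9) = 3.868 Ω
R_th = 3.868 Ω

Final answer: V_th = 0.001497 V, R_th = 3.868 Ω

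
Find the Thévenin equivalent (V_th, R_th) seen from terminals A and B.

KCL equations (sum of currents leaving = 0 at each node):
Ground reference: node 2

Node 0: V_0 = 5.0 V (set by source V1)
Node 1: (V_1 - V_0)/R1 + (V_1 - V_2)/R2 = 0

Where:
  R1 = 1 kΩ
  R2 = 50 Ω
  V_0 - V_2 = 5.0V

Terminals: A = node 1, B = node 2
Step 1 — V_th is the open-circuit voltage V_A - V_B (nothing connected across the terminals).
Nodal analysis, taking node 2 as the 0 V reference.
Source V1 fixes V_0 = 5 V.
KCL at each unknown node (sum of currents leaving = 0; resistances in Ω):
  Node 1: (V_1 - 5)/1000 + (V_1 - 0)/50 = 0
Collecting terms: 0.021 × V_1 = 0.005  =>  V_1 = 0.2381 V
V_th = V_1 - V_2 = 0.2381 - 0 = 0.2381 V
Step 2 — R_th: zero the source — replace V1 by a short circuit (node 2 merges into node 0) — and find the resistance seen between A (node 1) and B (node 0).
Reduce the network between node 1 (A) and node 0 (B) by series/parallel combination:
  Rp1 = R1 ‖ R2 (parallel, both between nodes 0 and 1) = 1/(1/1000 + 1/50) = 47.62 Ω
R_th = 47.62 Ω

Final answer: V_th = 0.2381 V, R_th = 47.62 Ω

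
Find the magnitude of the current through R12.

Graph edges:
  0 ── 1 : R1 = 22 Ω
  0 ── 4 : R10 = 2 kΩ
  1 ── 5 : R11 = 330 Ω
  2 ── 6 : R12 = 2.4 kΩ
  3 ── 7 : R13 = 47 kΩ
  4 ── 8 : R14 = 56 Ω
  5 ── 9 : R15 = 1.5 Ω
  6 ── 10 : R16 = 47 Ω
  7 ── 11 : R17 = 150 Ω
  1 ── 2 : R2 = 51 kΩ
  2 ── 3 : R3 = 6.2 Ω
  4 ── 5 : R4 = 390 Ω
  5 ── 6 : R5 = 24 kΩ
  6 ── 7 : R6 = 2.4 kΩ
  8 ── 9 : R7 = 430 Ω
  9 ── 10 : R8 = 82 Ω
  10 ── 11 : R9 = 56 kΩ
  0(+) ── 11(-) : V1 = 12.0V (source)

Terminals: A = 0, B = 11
Nodal analysis, taking node 11 as the 0 V reference.
Source V1 fixes V_0 = 12 V.
KCL at each unknown node (sum of currents leaving = 0; resistances in Ω):
  Node 1: (V_1 - 12)/22 + (V_1 - V_2)/51000 + (V_1 - V_5)/330 = 0
  Node 2: (V_2 - V_1)/51000 + (V_2 - V_3)/6.2 + (V_2 - V_6)/2400 = 0
  Node 3: (V_3 - V_2)/6.2 + (V_3 - V_7)/47000 = 0
  Node 4: (V_4 - V_5)/390 + (V_4 - 12)/2000 + (V_4 - V_8)/56 = 0
  Node 5: (V_5 - V_4)/390 + (V_5 - V_6)/24000 + (V_5 - V_1)/330 + (V_5 - V_9)/1.5 = 0
  Node 6: (V_6 - V_5)/24000 + (V_6 - V_7)/2400 + (V_6 - V_2)/2400 + (V_6 - V_10)/47 = 0
  Node 7: (V_7 - V_6)/2400 + (V_7 - V_3)/47000 + (V_7 - 0)/150 = 0
  Node 8: (V_8 - V_9)/430 + (V_8 - V_4)/56 = 0
  Node 9: (V_9 - V_8)/430 + (V_9 - V_10)/82 + (V_9 - V_5)/1.5 = 0
  Node 10: (V_10 - V_9)/82 + (V_10 - 0)/56000 + (V_10 - V_6)/47 = 0
Collecting terms (coefficients in siemens):
  0.0485·V_1 - 0.00001961·V_2 - 0.00303·V_5 = 0.5455
  0.1617·V_2 - 0.00001961·V_1 - 0.1613·V_3 - 0.0004167·V_6 = 0
  0.1613·V_3 - 0.1613·V_2 - 0.00002128·V_7 = 0
  0.02092·V_4 - 0.002564·V_5 - 0.01786·V_8 = 0.006
  0.6723·V_5 - 0.00303·V_1 - 0.002564·V_4 - 0.00004167·V_6 - 0.6667·V_9 = 0
  0.02215·V_6 - 0.0004167·V_2 - 0.00004167·V_5 - 0.0004167·V_7 - 0.02128·V_10 = 0
  0.007105·V_7 - 0.00002128·V_3 - 0.0004167·V_6 = 0
  0.02018·V_8 - 0.01786·V_4 - 0.002326·V_9 = 0
  0.6812·V_9 - 0.6667·V_5 - 0.002326·V_8 - 0.0122·V_10 = 0
  0.03349·V_10 - 0.02128·V_6 - 0.0122·V_9 = 0
Solving these 10 simultaneous equations (Gaussian elimination) gives:
  V_1 = 11.92 V, V_2 = 9.776 V, V_3 = 9.775 V, V_4 = 10.82 V
  V_5 = 10.69 V, V_6 = 10.14 V, V_7 = 0.6241 V, V_8 = 10.8 V
  V_9 = 10.69 V, V_10 = 10.34 V
I_R12 = (V_2 - V_6)/R12 = (9.776 - 10.14)/2400 = -0.0001527 A
|I_R12| = 0.0001527 A

Final answer: |I_R12| = 0.0001527 A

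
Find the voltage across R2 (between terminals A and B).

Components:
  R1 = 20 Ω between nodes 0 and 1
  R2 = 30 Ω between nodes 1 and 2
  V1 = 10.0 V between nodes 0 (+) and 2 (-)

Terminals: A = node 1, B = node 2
R1 and R2 are in series across V1 (node 0 → node 1 → node 2), and the output A–B is taken across R2, so this is a voltage divider.
Series current: I = V1/(R1 + R2) = 10/(20 + 30) = 10/50 = 0.2 A
V_R2 = I × R2 = V1 × R2/(R1 + R2) = 10 × 30/50 = 6 V

Final answer: 6 V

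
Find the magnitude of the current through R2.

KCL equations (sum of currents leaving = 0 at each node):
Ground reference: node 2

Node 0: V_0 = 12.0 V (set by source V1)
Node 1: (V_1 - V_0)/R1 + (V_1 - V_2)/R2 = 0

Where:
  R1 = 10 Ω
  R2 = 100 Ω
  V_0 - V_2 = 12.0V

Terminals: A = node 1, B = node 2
Nodal analysis, taking node 2 as the 0 V reference.
Source V1 fixes V_0 = 12 V.
KCL at each unknown node (sum of currents leaving = 0; resistances in Ω):
  Node 1: (V_1 - 12)/10 + (V_1 - 0)/100 = 0
Collecting terms: 0.11 × V_1 = 1.2  =>  V_1 = 10.91 V
I_R2 = (V_1 - V_2)/R2 = (10.91 - 0)/100 = 0.1091 A
|I_R2| = 0.1091 A

Final answer: |I_R2| = 0.1091 A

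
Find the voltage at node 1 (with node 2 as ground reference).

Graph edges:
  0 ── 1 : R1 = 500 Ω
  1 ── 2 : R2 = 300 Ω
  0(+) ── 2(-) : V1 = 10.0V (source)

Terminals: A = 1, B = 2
Nodal analysis, taking node 2 as the 0 V reference.
Source V1 fixes V_0 = 10 V.
KCL at each unknown node (sum of currents leaving = 0; resistances in Ω):
  Node 1: (V_1 - 10)/500 + (V_1 - 0)/300 = 0
Collecting terms: 0.005333 × V_1 = 0.02  =>  V_1 = 3.75 V
The requested potential is V_1 = 3.75 V.

Final answer: V_1 = 3.75 V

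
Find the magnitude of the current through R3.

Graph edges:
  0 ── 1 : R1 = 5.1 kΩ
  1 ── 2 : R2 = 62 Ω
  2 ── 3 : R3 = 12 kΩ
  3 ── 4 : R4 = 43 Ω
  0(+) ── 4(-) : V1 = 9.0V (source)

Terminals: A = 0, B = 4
Nodal analysis, taking node 4 as the 0 V reference.
Source V1 fixes V_0 = 9 V.
KCL at each unknown node (sum of currents leaving = 0; resistances in Ω):
  Node 1: (V_1 - 9)/5100 + (V_1 - V_2)/62 = 0
  Node 2: (V_2 - V_1)/62 + (V_2 - V_3)/12000 = 0
  Node 3: (V_3 - V_2)/12000 + (V_3 - 0)/43 = 0
Collecting terms (coefficients in siemens):
  0.01633·V_1 - 0.01613·V_2 = 0.001765
  0.01621·V_2 - 0.01613·V_1 - 0.00008333·V_3 = 0
  0.02334·V_3 - 0.00008333·V_2 = 0
Solving these 3 simultaneous equations (Gaussian elimination) gives:
  V_1 = 6.332 V, V_2 = 6.3 V, V_3 = 0.02249 V
I_R3 = (V_2 - V_3)/R3 = (6.3 - 0.02249)/12000 = 0.0005231 A
|I_R3| = 0.0005231 A

Final answer: |I_R3| = 0.0005231 A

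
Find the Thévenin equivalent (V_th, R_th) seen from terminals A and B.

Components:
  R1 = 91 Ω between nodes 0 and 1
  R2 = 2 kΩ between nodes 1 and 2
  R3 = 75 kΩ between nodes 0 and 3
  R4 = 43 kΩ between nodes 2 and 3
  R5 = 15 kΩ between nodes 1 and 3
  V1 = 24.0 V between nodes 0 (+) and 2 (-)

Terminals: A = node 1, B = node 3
Step 1 — V_th is the open-circuit voltage V_A - V_B (nothing connected across the terminals).
Nodal analysis, taking node 2 as the 0 V reference.
Source V1 fixes V_0 = 24 V.
KCL at each unknown node (sum of currents leaving = 0; resistances in Ω):
  Node 1: (V_1 - 24)/91 + (V_1 - 0)/2000 + (V_1 - V_3)/15000 = 0
  Node 3: (V_3 - 24)/75000 + (V_3 - 0)/43000 + (V_3 - V_1)/15000 = 0
Collecting terms (coefficients in siemens):
  0.01156·V_1 - 0.00006667·V_3 = 0.2637
  0.0001033·V_3 - 0.00006667·V_1 = 0.00032
Determinant D = (0.01156)(0.0001033) - (-0.00006667)(-0.00006667) = 0.000001189
V_1 = [(0.2637)(0.0001033) - (-0.00006667)(0.00032)]/D = 22.93 V
V_3 = [(0.01156)(0.00032) - (0.2637)(-0.00006667)]/D = 17.9 V
V_th = V_1 - V_3 = 22.93 - 17.9 = 5.025 V
Step 2 — R_th: zero the source — replace V1 by a short circuit (node 2 merges into node 0) — and find the resistance seen between A (node 1) and B (node 3).
Reduce the network between node 1 (A) and node 3 (B) by series/parallel combination:
  Rp1 = R1 ‖ R2 (parallel, both between nodes 0 and 1) = 1/(1/91 + 1/2000) = 87.04 Ω
  Rp2 = R3 ‖ R4 (parallel, both between nodes 0 and 3) = 1/(1/75000 + 1/43000) = 27330 Ω
  Rs1 = Rp1 + Rp2 (series, joined only at node 0) = 87.04 + 27330 = 27420 Ω
  Rp3 = R5 ‖ Rs1 (parallel, both between nodes 1 and 3) = 1/(1/15000 + 1/27420) = 9696 Ω
R_th = 9.696 kΩ

Final answer: V_th = 5.025 V, R_th = 9.696 kΩ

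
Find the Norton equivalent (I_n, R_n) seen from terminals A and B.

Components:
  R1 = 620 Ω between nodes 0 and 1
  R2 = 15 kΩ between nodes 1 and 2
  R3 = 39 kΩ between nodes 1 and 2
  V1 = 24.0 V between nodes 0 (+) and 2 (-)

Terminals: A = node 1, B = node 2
Find the Thévenin equivalent first; then I_n = V_th/R_th and R_n = R_th.
Step 1 — V_th is the open-circuit voltage V_A - V_B (nothing connected across the terminals).
Nodal analysis, taking node 2 as the 0 V reference.
Source V1 fixes V_0 = 24 V.
KCL at each unknown node (sum of currents leaving = 0; resistances in Ω):
  Node 1: (V_1 - 24)/620 + (V_1 - 0)/15000 + (V_1 - 0)/39000 = 0
Collecting terms: 0.001705 × V_1 = 0.03871  =>  V_1 = 22.7 V
V_th = V_1 - V_2 = 22.7 - 0 = 22.7 V
Step 2 — R_th: zero the source — replace V1 by a short circuit (node 2 merges into node 0) — and find the resistance seen between A (node 1) and B (node 0).
Reduce the network between node 1 (A) and node 0 (B) by series/parallel combination:
  Rp1 = R1 ‖ R2 ‖ R3 (parallel, all between nodes 0 and 1) = 1/(1/620 + 1/15000 + 1/39000) = 586.4 Ω
R_th = 586.4 Ω
I_n = V_th/R_th = 22.7/586.4 = 0.03871 A, and R_n = R_th = 586.4 Ω

Final answer: I_n = 0.03871 A, R_n = 586.4 Ω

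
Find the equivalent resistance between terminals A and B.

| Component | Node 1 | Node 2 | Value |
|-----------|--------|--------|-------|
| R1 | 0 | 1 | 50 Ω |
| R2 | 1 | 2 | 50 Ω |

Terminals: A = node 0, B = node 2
Reduce the network between node 0 (A) and node 2 (B) by series/parallel combination:
  Rs1 = R1 + R2 (series, joined only at node 1) = 50 + 50 = 100 Ω
R_eq = 100 Ω

Final answer: 100 Ω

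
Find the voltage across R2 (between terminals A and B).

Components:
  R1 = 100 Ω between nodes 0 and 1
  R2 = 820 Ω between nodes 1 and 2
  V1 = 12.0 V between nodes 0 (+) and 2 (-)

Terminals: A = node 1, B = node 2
R1 and R2 are in series across V1 (node 0 → node 1 → node 2), and the output A–B is taken across R2, so this is a voltage divider.
Series current: I = V1/(R1 + R2) = 12/(100 + 820) = 12/920 = 0.01304 A
V_R2 = I × R2 = V1 × R2/(R1 + R2) = 12 × 820/920 = 10.7 V

Final answer: 10.7 V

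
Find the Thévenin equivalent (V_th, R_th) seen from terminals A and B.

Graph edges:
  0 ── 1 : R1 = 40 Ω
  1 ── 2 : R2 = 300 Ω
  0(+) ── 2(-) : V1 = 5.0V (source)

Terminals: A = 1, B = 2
Step 1 — V_th is the open-circuit voltage V_A - V_B (nothing connected across the terminals).
Nodal analysis, taking node 2 as the 0 V reference.
Source V1 fixes V_0 = 5 V.
KCL at each unknown node (sum of currents leaving = 0; resistances in Ω):
  Node 1: (V_1 - 5)/40 + (V_1 - 0)/300 = 0
Collecting terms: 0.02833 × V_1 = 0.125  =>  V_1 = 4.412 V
V_th = V_1 - V_2 = 4.412 - 0 = 4.412 V
Step 2 — R_th: zero the source — replace V1 by a short circuit (node 2 merges into node 0) — and find the resistance seen between A (node 1) and B (node 0).
Reduce the network between node 1 (A) and node 0 (B) by series/parallel combination:
  Rp1 = R1 ‖ R2 (parallel, both between nodes 0 and 1) = 1/(1/40 + 1/300) = 35.29 Ω
R_th = 35.29 Ω

Final answer: V_th = 4.412 V, R_th = 35.29 Ω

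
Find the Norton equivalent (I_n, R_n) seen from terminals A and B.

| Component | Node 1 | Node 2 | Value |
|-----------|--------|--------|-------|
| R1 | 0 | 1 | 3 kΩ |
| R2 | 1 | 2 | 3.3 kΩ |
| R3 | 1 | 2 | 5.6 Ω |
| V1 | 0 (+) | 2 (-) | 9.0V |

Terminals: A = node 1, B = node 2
Find the Thévenin equivalent first; then I_n = V_th/R_th and R_n = R_th.
Step 1 — V_th is the open-circuit voltage V_A - V_B (nothing connected across the terminals).
Nodal analysis, taking node 2 as the 0 V reference.
Source V1 fixes V_0 = 9 V.
KCL at each unknown node (sum of currents leaving = 0; resistances in Ω):
  Node 1: (V_1 - 9)/3000 + (V_1 - 0)/3300 + (V_1 - 0)/5.6 = 0
Collecting terms: 0.1792 × V_1 = 0.003  =>  V_1 = 0.01674 V
V_th = V_1 - V_2 = 0.01674 - 0 = 0.01674 V
Step 2 — R_th: zero the source — replace V1 by a short circuit (node 2 merges into node 0) — and find the resistance seen between A (node 1) and B (node 0).
Reduce the network between node 1 (A) and node 0 (B) by series/parallel combination:
  Rp1 = R1 ‖ R2 ‖ R3 (parallel, all between nodes 0 and 1) = 1/(1/3000 + 1/3300 + 1/5.6) = 5.58 Ω
R_th = 5.58 Ω
I_n = V_th/R_th = 0.01674/5.58 = 0.003 A, and R_n = R_th = 5.58 Ω

Final answer: I_n = 0.003 A, R_n = 5.58 Ω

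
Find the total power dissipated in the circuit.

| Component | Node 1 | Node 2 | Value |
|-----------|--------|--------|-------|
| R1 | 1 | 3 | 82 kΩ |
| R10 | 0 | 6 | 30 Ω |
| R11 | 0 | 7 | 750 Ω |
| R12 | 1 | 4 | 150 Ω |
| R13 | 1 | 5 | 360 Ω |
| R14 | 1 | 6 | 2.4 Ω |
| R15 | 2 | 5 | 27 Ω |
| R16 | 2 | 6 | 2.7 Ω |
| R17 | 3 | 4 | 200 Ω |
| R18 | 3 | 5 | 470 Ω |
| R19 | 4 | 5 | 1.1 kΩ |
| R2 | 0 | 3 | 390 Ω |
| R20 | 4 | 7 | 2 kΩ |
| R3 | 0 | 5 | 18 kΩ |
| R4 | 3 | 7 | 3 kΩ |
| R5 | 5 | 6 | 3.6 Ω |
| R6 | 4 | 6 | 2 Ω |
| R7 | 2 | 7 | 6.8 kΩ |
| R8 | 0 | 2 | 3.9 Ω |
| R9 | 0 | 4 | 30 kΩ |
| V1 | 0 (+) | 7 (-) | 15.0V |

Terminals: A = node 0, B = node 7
Nodal analysis, taking node 7 as the 0 V reference.
Source V1 fixes V_0 = 15 V.
KCL at each unknown node (sum of currents leaving = 0; resistances in Ω):
  Node 1: (V_1 - V_3)/82000 + (V_1 - V_4)/150 + (V_1 - V_5)/360 + (V_1 - V_6)/2.4 = 0
  Node 2: (V_2 - 0)/6800 + (V_2 - 15)/3.9 + (V_2 - V_5)/27 + (V_2 - V_6)/2.7 = 0
  Node 3: (V_3 - V_1)/82000 + (V_3 - 15)/390 + (V_3 - 0)/3000 + (V_3 - V_4)/200 + (V_3 - V_5)/470 = 0
  Node 4: (V_4 - V_6)/2 + (V_4 - 15)/30000 + (V_4 - V_1)/150 + (V_4 - V_3)/200 + (V_4 - V_5)/1100 + (V_4 - 0)/2000 = 0
  Node 5: (V_5 - 15)/18000 + (V_5 - V_6)/3.6 + (V_5 - V_1)/360 + (V_5 - V_2)/27 + (V_5 - V_3)/470 + (V_5 - V_4)/1100 = 0
  Node 6: (V_6 - V_5)/3.6 + (V_6 - V_4)/2 + (V_6 - 15)/30 + (V_6 - V_1)/2.4 + (V_6 - V_2)/2.7 = 0
Collecting terms (coefficients in siemens):
  0.4261·V_1 - 0.0000122·V_3 - 0.006667·V_4 - 0.002778·V_5 - 0.4167·V_6 = 0
  0.664·V_2 - 0.03704·V_5 - 0.3704·V_6 = 3.846
  0.01004·V_3 - 0.0000122·V_1 - 0.005·V_4 - 0.002128·V_5 = 0.03846
  0.5131·V_4 - 0.006667·V_1 - 0.005·V_3 - 0.0009091·V_5 - 0.5·V_6 = 0.0005
  0.3207·V_5 - 0.002778·V_1 - 0.03704·V_2 - 0.002128·V_3 - 0.0009091·V_4 - 0.2778·V_6 = 0.0008333
  1.598·V_6 - 0.4167·V_1 - 0.3704·V_2 - 0.5·V_4 - 0.2778·V_5 = 0.5
Solving these 6 simultaneous equations (Gaussian elimination) gives:
  V_1 = 14.94 V, V_2 = 14.96 V, V_3 = 14.45 V, V_4 = 14.92 V
  V_5 = 14.94 V, V_6 = 14.94 V
Power in each resistor, P = (ΔV)²/R:
  P_R1 = (14.94 - 14.45)²/82000 = 0.000002918 W
  P_R2 = (15 - 14.45)²/390 = 0.0007853 W
  P_R3 = (15 - 14.94)²/18000 = 0.0000002328 W
  P_R4 = (14.45 - 0)²/3000 = 0.06957 W
  P_R5 = (14.94 - 14.94)²/3.6 = 0.000000192 W
  P_R6 = (14.92 - 14.94)²/2 = 0.0001867 W
  P_R7 = (14.96 - 0)²/6800 = 0.0329 W
  P_R8 = (15 - 14.96)²/3.9 = 0.0004649 W
  P_R9 = (15 - 14.92)²/30000 = 0.0000002309 W
  P_R10 = (15 - 14.94)²/30 = 0.0001361 W
  P_R11 = (15 - 0)²/750 = 0.3 W
  P_R12 = (14.94 - 14.92)²/150 = 0.000002408 W
  P_R13 = (14.94 - 14.94)²/360 = 0.0000000007214 W
  P_R14 = (14.94 - 14.94)²/2.4 = 0.00000004314 W
  P_R15 = (14.96 - 14.94)²/27 = 0.00001818 W
  P_R16 = (14.96 - 14.94)²/2.7 = 0.0001684 W
  P_R17 = (14.45 - 14.92)²/200 = 0.001105 W
  P_R18 = (14.45 - 14.94)²/470 = 0.0005081 W
  P_R19 = (14.92 - 14.94)²/1100 = 0.000000311 W
  P_R20 = (14.92 - 0)²/2000 = 0.1113 W
P_total = P_R1 + P_R2 + P_R3 + P_R4 + P_R5 + P_R6 + P_R7 + P_R8 + P_R9 + P_R10 + P_R11 + P_R12 + P_R13 + P_R14 + P_R15 + P_R16 + P_R17 + P_R18 + P_R19 + P_R20 = 0.5171 W

Final answer: 0.5171 W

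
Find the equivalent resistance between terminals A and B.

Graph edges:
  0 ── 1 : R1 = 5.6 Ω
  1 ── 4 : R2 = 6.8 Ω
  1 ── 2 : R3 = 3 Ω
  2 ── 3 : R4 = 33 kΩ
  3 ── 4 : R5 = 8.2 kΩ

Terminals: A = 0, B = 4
Reduce the network between node 0 (A) and node 4 (B) by series/parallel combination:
  Rs1 = R3 + R4 (series, joined only at node 2) = 3 + 33000 = 33000 Ω
  Rs2 = R5 + Rs1 (series, joined only at node 3) = 8200 + 33000 = 41200 Ω
  Rp1 = R2 ‖ Rs2 (parallel, both between nodes 1 and 4) = 1/(1/6.8 + 1/41200) = 6.799 Ω
  Rs3 = R1 + Rp1 (series, joined only at node 1) = 5.6 + 6.799 = 12.4 Ω
R_eq = 12.4 Ω

Final answer: 12.4 Ω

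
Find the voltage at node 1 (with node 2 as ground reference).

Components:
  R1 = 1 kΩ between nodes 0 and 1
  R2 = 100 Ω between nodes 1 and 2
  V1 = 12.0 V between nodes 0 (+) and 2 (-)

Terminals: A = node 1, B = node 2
Nodal analysis, taking node 2 as the 0 V reference.
Source V1 fixes V_0 = 12 V.
KCL at each unknown node (sum of currents leaving = 0; resistances in Ω):
  Node 1: (V_1 - 12)/1000 + (V_1 - 0)/100 = 0
Collecting terms: 0.011 × V_1 = 0.012  =>  V_1 = 1.091 V
The requested potential is V_1 = 1.091 V.

Final answer: V_1 = 1.091 V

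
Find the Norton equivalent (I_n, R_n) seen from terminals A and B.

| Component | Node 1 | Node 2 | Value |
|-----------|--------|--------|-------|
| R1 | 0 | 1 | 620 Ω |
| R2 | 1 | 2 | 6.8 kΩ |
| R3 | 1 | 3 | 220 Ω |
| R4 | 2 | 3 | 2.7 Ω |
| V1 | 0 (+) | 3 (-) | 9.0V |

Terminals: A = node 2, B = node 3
Find the Thévenin equivalent first; then I_n = V_th/R_th and R_n = R_th.
Step 1 — V_th is the open-circuit voltage V_A - V_B (nothing connected across the terminals).
Nodal analysis, taking node 3 as the 0 V reference.
Source V1 fixes V_0 = 9 V.
KCL at each unknown node (sum of currents leaving = 0; resistances in Ω):
  Node 1: (V_1 - 9)/620 + (V_1 - V_2)/6800 + (V_1 - 0)/220 = 0
  Node 2: (V_2 - V_1)/6800 + (V_2 - 0)/2.7 = 0
Collecting terms (coefficients in siemens):
  0.006305·V_1 - 0.0001471·V_2 = 0.01452
  0.3705·V_2 - 0.0001471·V_1 = 0
Determinant D = (0.006305)(0.3705) - (-0.0001471)(-0.0001471) = 0.002336
V_1 = [(0.01452)(0.3705) - (-0.0001471)(0)]/D = 2.302 V
V_2 = [(0.006305)(0) - (0.01452)(-0.0001471)]/D = 0.0009137 V
V_th = V_2 - V_3 = 0.0009137 - 0 = 0.0009137 V
Step 2 — R_th: zero the source — replace V1 by a short circuit (node 3 merges into node 0) — and find the resistance seen between A (node 2) and B (node 0).
Reduce the network between node 2 (A) and node 0 (B) by series/parallel combination:
  Rp1 = R1 ‖ R3 (parallel, both between nodes 0 and 1) = 1/(1/620 + 1/220) = 162.4 Ω
  Rs1 = R2 + Rp1 (series, joined only at node 1) = 6800 + 162.4 = 6962 Ω
  Rp2 = R4 ‖ Rs1 (parallel, both between nodes 0 and 2) = 1/(1/2.7 + 1/6962) = 2.699 Ω
R_th = 2.699 Ω
I_n = V_th/R_th = 0.0009137/2.699 = 0.0003386 A, and R_n = R_th = 2.699 Ω

Final answer: I_n = 0.0003386 A, R_n = 2.699 Ω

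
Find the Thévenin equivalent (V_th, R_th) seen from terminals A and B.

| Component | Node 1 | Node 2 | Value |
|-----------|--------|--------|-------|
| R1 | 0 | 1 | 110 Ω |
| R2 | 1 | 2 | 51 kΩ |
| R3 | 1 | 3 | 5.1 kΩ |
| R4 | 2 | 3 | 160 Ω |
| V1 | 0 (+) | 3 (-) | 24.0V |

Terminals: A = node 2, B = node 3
Step 1 — V_th is the open-circuit voltage V_A - V_B (nothing connected across the terminals).
Nodal analysis, taking node 3 as the 0 V reference.
Source V1 fixes V_0 = 24 V.
KCL at each unknown node (sum of currents leaving = 0; resistances in Ω):
  Node 1: (V_1 - 24)/110 + (V_1 - V_2)/51000 + (V_1 - 0)/5100 = 0
  Node 2: (V_2 - V_1)/51000 + (V_2 - 0)/160 = 0
Collecting terms (coefficients in siemens):
  0.009307·V_1 - 0.00001961·V_2 = 0.2182
  0.00627·V_2 - 0.00001961·V_1 = 0
Determinant D = (0.009307)(0.00627) - (-0.00001961)(-0.00001961) = 0.00005835
V_1 = [(0.2182)(0.00627) - (-0.00001961)(0)]/D = 23.44 V
V_2 = [(0.009307)(0) - (0.2182)(-0.00001961)]/D = 0.07332 V
V_th = V_2 - V_3 = 0.07332 - 0 = 0.07332 V
Step 2 — R_th: zero the source — replace V1 by a short circuit (node 3 merges into node 0) — and find the resistance seen between A (node 2) and B (node 0).
Reduce the network between node 2 (A) and node 0 (B) by series/parallel combination:
  Rp1 = R1 ‖ R3 (parallel, both between nodes 0 and 1) = 1/(1/110 + 1/5100) = 107.7 Ω
  Rs1 = R2 + Rp1 (series, joined only at node 1) = 51000 + 107.7 = 51110 Ω
  Rp2 = R4 ‖ Rs1 (parallel, both between nodes 0 and 2) = 1/(1/160 + 1/51110) = 159.5 Ω
R_th = 159.5 Ω

Final answer: V_th = 0.07332 V, R_th = 159.5 Ω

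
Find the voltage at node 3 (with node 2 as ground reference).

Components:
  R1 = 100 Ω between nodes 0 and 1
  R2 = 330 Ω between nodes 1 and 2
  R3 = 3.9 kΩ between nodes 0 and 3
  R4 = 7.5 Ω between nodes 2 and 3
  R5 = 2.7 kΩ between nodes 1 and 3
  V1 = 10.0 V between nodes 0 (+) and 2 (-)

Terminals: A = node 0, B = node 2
Nodal analysis, taking node 2 as the 0 V reference.
Source V1 fixes V_0 = 10 V.
KCL at each unknown node (sum of currents leaving = 0; resistances in Ω):
  Node 1: (V_1 - 10)/100 + (V_1 - 0)/330 + (V_1 - V_3)/2700 = 0
  Node 3: (V_3 - 10)/3900 + (V_3 - 0)/7.5 + (V_3 - V_1)/2700 = 0
Collecting terms (coefficients in siemens):
  0.0134·V_1 - 0.0003704·V_3 = 0.1
  0.134·V_3 - 0.0003704·V_1 = 0.002564
Determinant D = (0.0134)(0.134) - (-0.0003704)(-0.0003704) = 0.001795
V_1 = [(0.1)(0.134) - (-0.0003704)(0.002564)]/D = 7.463 V
V_3 = [(0.0134)(0.002564) - (0.1)(-0.0003704)]/D = 0.03978 V
The requested potential is V_3 = 0.03978 V.

Final answer: V_3 = 0.03978 V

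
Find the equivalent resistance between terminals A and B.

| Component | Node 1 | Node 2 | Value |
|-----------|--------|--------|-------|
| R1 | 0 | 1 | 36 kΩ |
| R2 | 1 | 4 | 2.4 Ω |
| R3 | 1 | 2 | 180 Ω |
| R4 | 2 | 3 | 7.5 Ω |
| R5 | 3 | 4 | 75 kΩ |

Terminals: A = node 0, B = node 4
Reduce the network between node 0 (A) and node 4 (B) by series/parallel combination:
  Rs1 = R3 + R4 (series, joined only at node 2) = 180 + 7.5 = 187.5 Ω
  Rs2 = R5 + Rs1 (series, joined only at node 3) = 75000 + 187.5 = 75190 Ω
  Rp1 = R2 ‖ Rs2 (parallel, both between nodes 1 and 4) = 1/(1/2.4 + 1/75190) = 2.4 Ω
  Rs3 = R1 + Rp1 (series, joined only at node 1) = 36000 + 2.4 = 36000 Ω
R_eq = 36 kΩ

Final answer: 36 kΩ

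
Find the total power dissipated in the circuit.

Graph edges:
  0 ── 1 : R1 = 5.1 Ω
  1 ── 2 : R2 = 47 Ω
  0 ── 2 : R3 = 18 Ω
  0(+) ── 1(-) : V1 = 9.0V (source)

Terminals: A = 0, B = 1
Nodal analysis, taking node 1 as the 0 V reference.
Source V1 fixes V_0 = 9 V.
KCL at each unknown node (sum of currents leaving = 0; resistances in Ω):
  Node 2: (V_2 - 0)/47 + (V_2 - 9)/18 = 0
Collecting terms: 0.07683 × V_2 = 0.5  =>  V_2 = 6.508 V
Power in each resistor, P = (ΔV)²/R:
  P_R1 = (9 - 0)²/5.1 = 15.88 W
  P_R2 = (0 - 6.508)²/47 = 0.9011 W
  P_R3 = (9 - 6.508)²/18 = 0.3451 W
P_total = P_R1 + P_R2 + P_R3 = 17.13 W

Final answer: 17.13 W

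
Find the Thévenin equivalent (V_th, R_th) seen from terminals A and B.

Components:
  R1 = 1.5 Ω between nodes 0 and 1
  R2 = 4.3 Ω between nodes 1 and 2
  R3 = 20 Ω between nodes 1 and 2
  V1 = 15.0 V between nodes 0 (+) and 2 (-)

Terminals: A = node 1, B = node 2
Step 1 — V_th is the open-circuit voltage V_A - V_B (nothing connected across the terminals).
Nodal analysis, taking node 2 as the 0 V reference.
Source V1 fixes V_0 = 15 V.
KCL at each unknown node (sum of currents leaving = 0; resistances in Ω):
  Node 1: (V_1 - 15)/1.5 + (V_1 - 0)/4.3 + (V_1 - 0)/20 = 0
Collecting terms: 0.9492 × V_1 = 10  =>  V_1 = 10.53 V
V_th = V_1 - V_2 = 10.53 - 0 = 10.53 V
Step 2 — R_th: zero the source — replace V1 by a short circuit (node 2 merges into node 0) — and find the resistance seen between A (node 1) and B (node 0).
Reduce the network between node 1 (A) and node 0 (B) by series/parallel combination:
  Rp1 = R1 ‖ R2 ‖ R3 (parallel, all between nodes 0 and 1) = 1/(1/1.5 + 1/4.3 + 1/20) = 1.053 Ω
R_th = 1.053 Ω

Final answer: V_th = 10.53 V, R_th = 1.053 Ω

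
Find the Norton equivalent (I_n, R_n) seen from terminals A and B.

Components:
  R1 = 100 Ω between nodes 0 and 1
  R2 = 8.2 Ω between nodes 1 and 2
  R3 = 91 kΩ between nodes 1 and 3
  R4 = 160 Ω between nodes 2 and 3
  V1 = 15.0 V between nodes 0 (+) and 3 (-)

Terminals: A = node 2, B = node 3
Find the Thévenin equivalent first; then I_n = V_th/R_th and R_n = R_th.
Step 1 — V_th is the open-circuit voltage V_A - V_B (nothing connected across the terminals).
Nodal analysis, taking node 3 as the 0 V reference.
Source V1 fixes V_0 = 15 V.
KCL at each unknown node (sum of currents leaving = 0; resistances in Ω):
  Node 1: (V_1 - 15)/100 + (V_1 - V_2)/8.2 + (V_1 - 0)/91000 = 0
  Node 2: (V_2 - V_1)/8.2 + (V_2 - 0)/160 = 0
Collecting terms (coefficients in siemens):
  0.132·V_1 - 0.122·V_2 = 0.15
  0.1282·V_2 - 0.122·V_1 = 0
Determinant D = (0.132)(0.1282) - (-0.122)(-0.122) = 0.002046
V_1 = [(0.15)(0.1282) - (-0.122)(0)]/D = 9.401 V
V_2 = [(0.132)(0) - (0.15)(-0.122)]/D = 8.942 V
V_th = V_2 - V_3 = 8.942 - 0 = 8.942 V
Step 2 — R_th: zero the source — replace V1 by a short circuit (node 3 merges into node 0) — and find the resistance seen between A (node 2) and B (node 0).
Reduce the network between node 2 (A) and node 0 (B) by series/parallel combination:
  Rp1 = R1 ‖ R3 (parallel, both between nodes 0 and 1) = 1/(1/100 + 1/91000) = 99.89 Ω
  Rs1 = R2 + Rp1 (series, joined only at node 1) = 8.2 + 99.89 = 108.1 Ω
  Rp2 = R4 ‖ Rs1 (parallel, both between nodes 0 and 2) = 1/(1/160 + 1/108.1) = 64.51 Ω
R_th = 64.51 Ω
I_n = V_th/R_th = 8.942/64.51 = 0.1386 A, and R_n = R_th = 64.51 Ω

Final answer: I_n = 0.1386 A, R_n = 64.51 Ω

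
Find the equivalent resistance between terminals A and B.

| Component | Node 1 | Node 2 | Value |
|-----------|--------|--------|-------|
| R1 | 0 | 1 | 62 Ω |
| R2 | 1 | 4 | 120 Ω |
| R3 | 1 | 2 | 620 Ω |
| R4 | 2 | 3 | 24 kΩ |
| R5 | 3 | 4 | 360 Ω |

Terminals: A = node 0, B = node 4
Reduce the network between node 0 (A) and node 4 (B) by series/parallel combination:
  Rs1 = R3 + R4 (series, joined only at node 2) = 620 + 24000 = 24620 Ω
  Rs2 = R5 + Rs1 (series, joined only at node 3) = 360 + 24620 = 24980 Ω
  Rp1 = R2 ‖ Rs2 (parallel, both between nodes 1 and 4) = 1/(1/120 + 1/24980) = 119.4 Ω
  Rs3 = R1 + Rp1 (series, joined only at node 1) = 62 + 119.4 = 181.4 Ω
R_eq = 181.4 Ω

Final answer: 181.4 Ω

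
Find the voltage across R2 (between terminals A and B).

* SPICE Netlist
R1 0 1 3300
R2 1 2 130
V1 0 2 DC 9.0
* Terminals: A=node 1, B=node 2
R1 and R2 are in series across V1 (node 0 → node 1 → node 2), and the output A–B is taken across R2, so this is a voltage divider.
Series current: I = V1/(R1 + R2) = 9/(3300 + 130) = 9/3430 = 0.002624 A
V_R2 = I × R2 = V1 × R2/(R1 + R2) = 9 × 130/3430 = 0.3411 V

Final answer: 0.3411 V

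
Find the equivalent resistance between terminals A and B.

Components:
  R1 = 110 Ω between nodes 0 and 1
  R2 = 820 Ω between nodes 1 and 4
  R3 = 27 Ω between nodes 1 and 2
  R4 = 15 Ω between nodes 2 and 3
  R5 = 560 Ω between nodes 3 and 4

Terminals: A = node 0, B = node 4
Reduce the network between node 0 (A) and node 4 (B) by series/parallel combination:
  Rs1 = R3 + R4 (series, joined only at node 2) = 27 + 15 = 42 Ω
  Rs2 = R5 + Rs1 (series, joined only at node 3) = 560 + 42 = 602 Ω
  Rp1 = R2 ‖ Rs2 (parallel, both between nodes 1 and 4) = 1/(1/820 + 1/602) = 347.1 Ω
  Rs3 = R1 + Rp1 (series, joined only at node 1) = 110 + 347.1 = 457.1 Ω
R_eq = 457.1 Ω

Final answer: 457.1 Ω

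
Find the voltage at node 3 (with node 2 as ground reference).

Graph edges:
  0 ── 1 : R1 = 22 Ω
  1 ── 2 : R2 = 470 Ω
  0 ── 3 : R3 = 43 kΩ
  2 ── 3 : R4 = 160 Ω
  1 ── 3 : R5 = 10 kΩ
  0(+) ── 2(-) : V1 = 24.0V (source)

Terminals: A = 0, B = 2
Nodal analysis, taking node 2 as the 0 V reference.
Source V1 fixes V_0 = 24 V.
KCL at each unknown node (sum of currents leaving = 0; resistances in Ω):
  Node 1: (V_1 - 24)/22 + (V_1 - 0)/470 + (V_1 - V_3)/10000 = 0
  Node 3: (V_3 - 24)/43000 + (V_3 - 0)/160 + (V_3 - V_1)/10000 = 0
Collecting terms (coefficients in siemens):
  0.04768·V_1 - 0.0001·V_3 = 1.091
  0.006373·V_3 - 0.0001·V_1 = 0.0005581
Determinant D = (0.04768)(0.006373) - (-0.0001)(-0.0001) = 0.0003039
V_1 = [(1.091)(0.006373) - (-0.0001)(0.0005581)]/D = 22.88 V
V_3 = [(0.04768)(0.0005581) - (1.091)(-0.0001)]/D = 0.4466 V
The requested potential is V_3 = 0.4466 V.

Final answer: V_3 = 0.4466 V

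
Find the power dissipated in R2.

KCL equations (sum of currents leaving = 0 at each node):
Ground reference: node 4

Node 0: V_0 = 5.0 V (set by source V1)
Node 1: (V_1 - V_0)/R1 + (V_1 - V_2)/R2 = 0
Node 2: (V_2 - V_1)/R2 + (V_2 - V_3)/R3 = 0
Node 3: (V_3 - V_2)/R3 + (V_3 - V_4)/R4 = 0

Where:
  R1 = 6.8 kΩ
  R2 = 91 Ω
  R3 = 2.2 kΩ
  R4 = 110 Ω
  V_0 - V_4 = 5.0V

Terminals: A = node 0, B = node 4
Nodal analysis, taking node 4 as the 0 V reference.
Source V1 fixes V_0 = 5 V.
KCL at each unknown node (sum of currents leaving = 0; resistances in Ω):
  Node 1: (V_1 - 5)/6800 + (V_1 - V_2)/91 = 0
  Node 2: (V_2 - V_1)/91 + (V_2 - V_3)/2200 = 0
  Node 3: (V_3 - V_2)/2200 + (V_3 - 0)/110 = 0
Collecting terms (coefficients in siemens):
  0.01114·V_1 - 0.01099·V_2 = 0.0007353
  0.01144·V_2 - 0.01099·V_1 - 0.0004545·V_3 = 0
  0.009545·V_3 - 0.0004545·V_2 = 0
Solving these 3 simultaneous equations (Gaussian elimination) gives:
  V_1 = 1.305 V, V_2 = 1.255 V, V_3 = 0.05978 V
I_R2 = (V_1 - V_2)/R2 = (1.305 - 1.255)/91 = 0.0005434 A
P_R2 = I_R2² × R2 = (0.0005434)² × 91 = 0.00002687 W

Final answer: 2.687e-05 W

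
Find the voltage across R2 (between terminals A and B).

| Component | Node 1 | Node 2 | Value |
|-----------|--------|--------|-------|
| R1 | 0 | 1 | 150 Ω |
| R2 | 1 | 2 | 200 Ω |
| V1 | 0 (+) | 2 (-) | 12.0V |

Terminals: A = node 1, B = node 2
R1 and R2 are in series across V1 (node 0 → node 1 → node 2), and the output A–B is taken across R2, so this is a voltage divider.
Series current: I = V1/(R1 + R2) = 12/(150 + 200) = 12/350 = 0.03429 A
V_R2 = I × R2 = V1 × R2/(R1 + R2) = 12 × 200/350 = 6.857 V

Final answer: 6.857 V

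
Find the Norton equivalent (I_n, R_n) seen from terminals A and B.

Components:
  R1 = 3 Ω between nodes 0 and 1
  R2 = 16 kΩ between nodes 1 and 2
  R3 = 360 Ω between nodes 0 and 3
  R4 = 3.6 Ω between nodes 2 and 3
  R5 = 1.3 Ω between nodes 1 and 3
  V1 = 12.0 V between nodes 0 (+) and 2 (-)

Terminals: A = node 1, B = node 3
Find the Thévenin equivalent first; then I_n = V_th/R_th and R_n = R_th.
Step 1 — V_th is the open-circuit voltage V_A - V_B (nothing connected across the terminals).
Nodal analysis, taking node 2 as the 0 V reference.
Source V1 fixes V_0 = 12 V.
KCL at each unknown node (sum of currents leaving = 0; resistances in Ω):
  Node 1: (V_1 - 12)/3 + (V_1 - 0)/16000 + (V_1 - V_3)/1.3 = 0
  Node 3: (V_3 - 12)/360 + (V_3 - 0)/3.6 + (V_3 - V_1)/1.3 = 0
Collecting terms (coefficients in siemens):
  1.103·V_1 - 0.7692·V_3 = 4
  1.05·V_3 - 0.7692·V_1 = 0.03333
Determinant D = (1.103)(1.05) - (-0.7692)(-0.7692) = 0.5658
V_1 = [(4)(1.05) - (-0.7692)(0.03333)]/D = 7.467 V
V_3 = [(1.103)(0.03333) - (4)(-0.7692)]/D = 5.503 V
V_th = V_1 - V_3 = 7.467 - 5.503 = 1.964 V
Step 2 — R_th: zero the source — replace V1 by a short circuit (node 2 merges into node 0) — and find the resistance seen between A (node 1) and B (node 3).
Reduce the network between node 1 (A) and node 3 (B) by series/parallel combination:
  Rp1 = R1 ‖ R2 (parallel, both between nodes 0 and 1) = 1/(1/3 + 1/16000) = 2.999 Ω
  Rp2 = R3 ‖ R4 (parallel, both between nodes 0 and 3) = 1/(1/360 + 1/3.6) = 3.564 Ω
  Rs1 = Rp1 + Rp2 (series, joined only at node 0) = 2.999 + 3.564 = 6.564 Ω
  Rp3 = R5 ‖ Rs1 (parallel, both between nodes 1 and 3) = 1/(1/1.3 + 1/6.564) = 1.085 Ω
R_th = 1.085 Ω
I_n = V_th/R_th = 1.964/1.085 = 1.81 A, and R_n = R_th = 1.085 Ω

Final answer: I_n = 1.81 A, R_n = 1.085 Ω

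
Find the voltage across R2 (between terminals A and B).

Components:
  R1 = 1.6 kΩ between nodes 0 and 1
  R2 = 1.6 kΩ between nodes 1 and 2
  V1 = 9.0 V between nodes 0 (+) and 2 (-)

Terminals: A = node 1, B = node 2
R1 and R2 are in series across V1 (node 0 → node 1 → node 2), and the output A–B is taken across R2, so this is a voltage divider.
Series current: I = V1/(R1 + R2) = 9/(1600 + 1600) = 9/3200 = 0.002812 A
V_R2 = I × R2 = V1 × R2/(R1 + R2) = 9 × 1600/3200 = 4.5 V

Final answer: 4.5 V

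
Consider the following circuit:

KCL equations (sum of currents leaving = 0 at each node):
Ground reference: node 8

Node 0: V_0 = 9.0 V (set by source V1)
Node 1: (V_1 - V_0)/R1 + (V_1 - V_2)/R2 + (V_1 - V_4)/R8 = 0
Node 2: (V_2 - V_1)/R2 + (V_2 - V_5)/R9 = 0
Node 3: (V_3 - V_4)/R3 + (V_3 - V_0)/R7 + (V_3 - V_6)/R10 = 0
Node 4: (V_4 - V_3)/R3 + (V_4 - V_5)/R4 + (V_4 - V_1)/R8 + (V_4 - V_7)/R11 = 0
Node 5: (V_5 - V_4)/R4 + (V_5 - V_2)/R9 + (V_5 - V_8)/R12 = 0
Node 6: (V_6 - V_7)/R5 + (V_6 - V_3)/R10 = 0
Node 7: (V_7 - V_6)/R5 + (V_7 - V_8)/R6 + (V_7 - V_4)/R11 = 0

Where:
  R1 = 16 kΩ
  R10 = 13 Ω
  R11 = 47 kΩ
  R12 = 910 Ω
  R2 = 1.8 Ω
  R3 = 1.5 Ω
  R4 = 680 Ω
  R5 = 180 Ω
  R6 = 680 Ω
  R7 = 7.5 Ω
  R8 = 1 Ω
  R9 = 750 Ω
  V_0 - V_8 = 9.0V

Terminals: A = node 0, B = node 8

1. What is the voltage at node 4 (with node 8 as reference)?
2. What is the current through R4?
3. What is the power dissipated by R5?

Nodal analysis, taking node 8 as the 0 V reference.
Source V1 fixes V_0 = 9 V.
KCL at each unknown node (sum of currents leaving = 0; resistances in Ω):
  Node 1: (V_1 - 9)/16000 + (V_1 - V_2)/1.8 + (V_1 - V_4)/1 = 0
  Node 2: (V_2 - V_1)/1.8 + (V_2 - V_5)/750 = 0
  Node 3: (V_3 - V_4)/1.5 + (V_3 - 9)/7.5 + (V_3 - V_6)/13 = 0
  Node 4: (V_4 - V_3)/1.5 + (V_4 - V_5)/680 + (V_4 - V_1)/1 + (V_4 - V_7)/47000 = 0
  Node 5: (V_5 - V_4)/680 + (V_5 - V_2)/750 + (V_5 - 0)/910 = 0
  Node 6: (V_6 - V_7)/180 + (V_6 - V_3)/13 = 0
  Node 7: (V_7 - V_6)/180 + (V_7 - 0)/680 + (V_7 - V_4)/47000 = 0
Collecting terms (coefficients in siemens):
  1.556·V_1 - 0.5556·V_2 - 1·V_4 = 0.0005625
  0.5569·V_2 - 0.5556·V_1 - 0.001333·V_5 = 0
  0.8769·V_3 - 0.6667·V_4 - 0.07692·V_6 = 1.2
  1.668·V_4 - 1·V_1 - 0.6667·V_3 - 0.001471·V_5 - 0.00002128·V_7 = 0
  0.003903·V_5 - 0.001333·V_2 - 0.001471·V_4 = 0
  0.08248·V_6 - 0.07692·V_3 - 0.005556·V_7 = 0
  0.007047·V_7 - 0.00002128·V_4 - 0.005556·V_6 = 0
Solving these 7 simultaneous equations (Gaussian elimination) gives:
  V_1 = 8.857 V, V_2 = 8.852 V, V_3 = 8.871 V, V_4 = 8.861 V
  V_5 = 6.363 V, V_6 = 8.74 V, V_7 = 6.916 V
Part 1:
  Read off the nodal solution: V_4 = 8.861 V
Part 2:
  I_R4 = (V_4 - V_5)/R4 = (8.861 - 6.363)/680 = 0.003674 A
  Magnitude: I_R4 = 0.003674 A
Part 3:
  I_R5 = (V_6 - V_7)/R5 = (8.74 - 6.916)/180 = 0.01013 A
  P_R5 = I_R5² × R5 = (0.01013)² × 180 = 0.01847 W

Final answers:
1. V_4 = 8.861 V
2. I_R4 = 0.003674 A
3. P_R5 = 0.01847 W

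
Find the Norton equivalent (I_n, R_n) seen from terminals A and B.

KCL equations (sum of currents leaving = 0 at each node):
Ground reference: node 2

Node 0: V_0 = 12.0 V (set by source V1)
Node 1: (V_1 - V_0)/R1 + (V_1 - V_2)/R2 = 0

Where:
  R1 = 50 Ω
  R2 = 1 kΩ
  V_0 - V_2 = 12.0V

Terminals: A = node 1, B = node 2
Find the Thévenin equivalent first; then I_n = V_th/R_th and R_n = R_th.
Step 1 — V_th is the open-circuit voltage V_A - V_B (nothing connected across the terminals).
Nodal analysis, taking node 2 as the 0 V reference.
Source V1 fixes V_0 = 12 V.
KCL at each unknown node (sum of currents leaving = 0; resistances in Ω):
  Node 1: (V_1 - 12)/50 + (V_1 - 0)/1000 = 0
Collecting terms: 0.021 × V_1 = 0.24  =>  V_1 = 11.43 V
V_th = V_1 - V_2 = 11.43 - 0 = 11.43 V
Step 2 — R_th: zero the source — replace V1 by a short circuit (node 2 merges into node 0) — and find the resistance seen between A (node 1) and B (node 0).
Reduce the network between node 1 (A) and node 0 (B) by series/parallel combination:
  Rp1 = R1 ‖ R2 (parallel, both between nodes 0 and 1) = 1/(1/50 + 1/1000) = 47.62 Ω
R_th = 47.62 Ω
I_n = V_th/R_th = 11.43/47.62 = 0.24 A, and R_n = R_th = 47.62 Ω

Final answer: I_n = 0.24 A, R_n = 47.62 Ω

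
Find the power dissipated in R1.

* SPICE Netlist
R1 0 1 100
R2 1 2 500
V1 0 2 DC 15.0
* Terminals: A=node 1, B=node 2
Nodal analysis, taking node 2 as the 0 V reference.
Source V1 fixes V_0 = 15 V.
KCL at each unknown node (sum of currents leaving = 0; resistances in Ω):
  Node 1: (V_1 - 15)/100 + (V_1 - 0)/500 = 0
Collecting terms: 0.012 × V_1 = 0.15  =>  V_1 = 12.5 V
I_R1 = (V_0 - V_1)/R1 = (15 - 12.5)/100 = 0.025 A
P_R1 = I_R1² × R1 = (0.025)² × 100 = 0.0625 W

Final answer: 0.0625 W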